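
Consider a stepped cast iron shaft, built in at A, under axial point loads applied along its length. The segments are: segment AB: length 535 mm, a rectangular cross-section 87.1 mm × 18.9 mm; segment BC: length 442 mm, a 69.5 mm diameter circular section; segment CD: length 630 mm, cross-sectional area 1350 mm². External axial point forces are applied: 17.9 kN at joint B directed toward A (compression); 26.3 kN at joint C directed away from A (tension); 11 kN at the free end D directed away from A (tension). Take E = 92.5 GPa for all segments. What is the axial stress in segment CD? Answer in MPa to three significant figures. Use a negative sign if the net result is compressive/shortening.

8.15 MPa

Internal axial forces (sectioning from the free end, tension +): N_CD = 11 kN, N_BC = 37.3 kN, N_AB = 19.4 kN.
σ_CD = N_CD/A_CD = 11000/1350 = 8.148 MPa.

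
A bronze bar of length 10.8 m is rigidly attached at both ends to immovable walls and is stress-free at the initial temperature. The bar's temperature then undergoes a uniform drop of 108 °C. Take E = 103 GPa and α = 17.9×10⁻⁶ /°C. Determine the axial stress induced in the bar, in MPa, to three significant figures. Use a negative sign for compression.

199 MPa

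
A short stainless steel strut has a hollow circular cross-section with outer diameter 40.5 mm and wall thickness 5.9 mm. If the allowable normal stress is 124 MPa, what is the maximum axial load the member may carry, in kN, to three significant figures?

A = 641.3 mm².
P_max = σ_allow · A = 124 · 641.3 = 79520 N = 79.52 kN.

79.5 kN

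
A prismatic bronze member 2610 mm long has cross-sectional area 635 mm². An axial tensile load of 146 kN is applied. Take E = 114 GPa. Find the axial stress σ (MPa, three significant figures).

230 MPa

σ = N/A = 146000/635 = 229.9 MPa.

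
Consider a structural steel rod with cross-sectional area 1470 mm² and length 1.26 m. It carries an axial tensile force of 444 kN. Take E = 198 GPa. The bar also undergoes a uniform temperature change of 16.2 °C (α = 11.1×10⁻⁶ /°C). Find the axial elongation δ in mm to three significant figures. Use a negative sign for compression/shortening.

δ_mech = NL/(AE) = 444000·1260/(1470·198000) = 1.922 mm.
δ_thermal = αLΔT = 11.1e-6·1260·16.2 = 0.2266 mm.
δ = δ_mech + δ_thermal = 2.149 mm.

2.15 mm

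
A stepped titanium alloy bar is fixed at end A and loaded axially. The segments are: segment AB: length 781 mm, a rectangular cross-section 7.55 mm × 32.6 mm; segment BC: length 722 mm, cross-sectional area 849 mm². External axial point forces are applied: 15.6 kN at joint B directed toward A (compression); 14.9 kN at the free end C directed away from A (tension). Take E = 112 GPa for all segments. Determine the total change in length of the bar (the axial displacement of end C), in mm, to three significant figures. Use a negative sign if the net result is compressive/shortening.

Internal axial forces (sectioning from the free end, tension +): N_BC = 14.9 kN, N_AB = -0.7 kN.
A_AB = 246.1 mm².
δ_AB = -700·781/(246.1·112000) = -0.01983 mm
δ_BC = 14900·722/(849·112000) = 0.1131 mm
δ = Σδ_i = 0.0933 mm.

0.0933 mm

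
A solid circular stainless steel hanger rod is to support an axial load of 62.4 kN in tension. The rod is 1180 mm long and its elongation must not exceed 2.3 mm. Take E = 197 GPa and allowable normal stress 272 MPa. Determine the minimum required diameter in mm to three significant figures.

Required area A ≥ P/σ_allow = 62400/272 = 229.4 mm².
For a solid circular section, d ≥ √(4A/π) = 17.09 mm.
Elongation limit: A ≥ PL/(Eδ_allow) = 62400·1180/(197000·2.3) = 162.5 mm² ⇒ d ≥ 14.38 mm.
The stress limit governs.

17.1 mm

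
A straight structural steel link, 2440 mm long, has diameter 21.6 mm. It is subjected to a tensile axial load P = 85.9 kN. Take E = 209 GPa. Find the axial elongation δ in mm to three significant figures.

2.74 mm

A = 366.4 mm².
δ_mech = NL/(AE) = 85900·2440/(366.4·209000) = 2.737 mm.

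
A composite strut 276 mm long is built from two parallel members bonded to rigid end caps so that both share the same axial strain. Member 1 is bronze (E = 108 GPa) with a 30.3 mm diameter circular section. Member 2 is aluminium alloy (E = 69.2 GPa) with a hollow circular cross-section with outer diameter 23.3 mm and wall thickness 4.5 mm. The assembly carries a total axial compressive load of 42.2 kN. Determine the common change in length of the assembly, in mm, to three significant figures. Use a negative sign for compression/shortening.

-0.121 mm

A_1 = 721.1 mm².
A_2 = 265.8 mm².
Equal strain + equilibrium ⇒ each member carries load in proportion to AE: A₁E₁ = 77880000 N, A₂E₂ = 18390000 N, ΣAE = 96270000 N.
δ = PL/ΣAE = -42200·276/96270000 = -0.121 mm.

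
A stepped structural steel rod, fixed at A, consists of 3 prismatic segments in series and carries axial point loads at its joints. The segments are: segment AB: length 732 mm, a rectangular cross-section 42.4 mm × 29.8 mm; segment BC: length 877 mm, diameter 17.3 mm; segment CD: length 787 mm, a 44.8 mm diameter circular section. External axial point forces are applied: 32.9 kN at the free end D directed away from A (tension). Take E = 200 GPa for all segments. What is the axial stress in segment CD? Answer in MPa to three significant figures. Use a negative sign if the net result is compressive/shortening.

Internal axial forces (sectioning from the free end, tension +): N_CD = 32.9 kN, N_BC = 32.9 kN, N_AB = 32.9 kN.
A_CD = 1576 mm².
σ_CD = N_CD/A_CD = 32900/1576 = 20.87 MPa.

20.9 MPa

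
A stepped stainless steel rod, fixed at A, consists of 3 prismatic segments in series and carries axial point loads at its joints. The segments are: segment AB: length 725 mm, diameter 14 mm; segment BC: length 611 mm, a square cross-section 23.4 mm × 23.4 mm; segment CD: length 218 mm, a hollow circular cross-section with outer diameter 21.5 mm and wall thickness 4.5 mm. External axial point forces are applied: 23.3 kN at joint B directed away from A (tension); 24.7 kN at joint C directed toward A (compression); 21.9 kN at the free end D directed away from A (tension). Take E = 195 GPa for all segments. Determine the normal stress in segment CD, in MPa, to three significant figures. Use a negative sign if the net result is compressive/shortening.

Internal axial forces (sectioning from the free end, tension +): N_CD = 21.9 kN, N_BC = -2.8 kN, N_AB = 20.5 kN.
A_CD = 240.3 mm².
σ_CD = N_CD/A_CD = 21900/240.3 = 91.12 MPa.

91.1 MPa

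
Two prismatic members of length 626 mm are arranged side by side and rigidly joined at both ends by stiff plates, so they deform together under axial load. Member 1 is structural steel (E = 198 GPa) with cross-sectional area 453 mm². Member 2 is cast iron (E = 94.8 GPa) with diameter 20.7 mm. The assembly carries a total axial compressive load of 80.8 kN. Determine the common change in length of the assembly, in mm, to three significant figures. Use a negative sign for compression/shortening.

A_2 = 336.5 mm².
Equal strain + equilibrium ⇒ each member carries load in proportion to AE: A₁E₁ = 89690000 N, A₂E₂ = 31900000 N, ΣAE = 121600000 N.
δ = PL/ΣAE = -80800·626/121600000 = -0.416 mm.

-0.416 mm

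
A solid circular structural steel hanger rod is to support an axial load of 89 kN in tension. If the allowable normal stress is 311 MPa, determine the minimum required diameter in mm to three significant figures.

Required area A ≥ P/σ_allow = 89000/311 = 286.2 mm².
For a solid circular section, d ≥ √(4A/π) = 19.09 mm.

19.1 mm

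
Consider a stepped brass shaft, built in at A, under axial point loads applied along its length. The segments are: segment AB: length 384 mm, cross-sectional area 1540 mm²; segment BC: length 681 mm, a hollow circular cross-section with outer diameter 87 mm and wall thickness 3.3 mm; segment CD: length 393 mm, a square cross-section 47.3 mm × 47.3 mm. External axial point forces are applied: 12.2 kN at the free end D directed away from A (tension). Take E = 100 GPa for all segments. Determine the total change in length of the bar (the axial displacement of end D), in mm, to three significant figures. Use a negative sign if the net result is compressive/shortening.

Internal axial forces (sectioning from the free end, tension +): N_CD = 12.2 kN, N_BC = 12.2 kN, N_AB = 12.2 kN.
A_BC = 867.7 mm².
A_CD = 2237 mm².
δ_AB = 12200·384/(1540·100000) = 0.03042 mm
δ_BC = 12200·681/(867.7·100000) = 0.09575 mm
δ_CD = 12200·393/(2237·100000) = 0.02143 mm
δ = Σδ_i = 0.1476 mm.

0.148 mm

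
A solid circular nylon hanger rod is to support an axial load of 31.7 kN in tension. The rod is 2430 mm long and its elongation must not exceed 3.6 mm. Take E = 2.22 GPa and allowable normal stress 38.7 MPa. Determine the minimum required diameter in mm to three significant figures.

Required area A ≥ P/σ_allow = 31700/38.7 = 819.1 mm².
For a solid circular section, d ≥ √(4A/π) = 32.29 mm.
Elongation limit: A ≥ PL/(Eδ_allow) = 31700·2430/(2220·3.6) = 9639 mm² ⇒ d ≥ 110.8 mm.
The elongation limit governs.

111 mm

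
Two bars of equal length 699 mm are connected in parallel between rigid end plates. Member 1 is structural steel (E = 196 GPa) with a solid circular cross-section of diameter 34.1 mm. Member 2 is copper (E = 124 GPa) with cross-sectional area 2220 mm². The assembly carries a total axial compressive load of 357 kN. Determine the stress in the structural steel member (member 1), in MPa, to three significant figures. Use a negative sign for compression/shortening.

-154 MPa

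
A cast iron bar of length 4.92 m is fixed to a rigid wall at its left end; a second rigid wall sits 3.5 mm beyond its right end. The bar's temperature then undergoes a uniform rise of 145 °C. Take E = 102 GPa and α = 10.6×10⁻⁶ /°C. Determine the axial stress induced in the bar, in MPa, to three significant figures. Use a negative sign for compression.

Free thermal expansion αLΔT = 10.6e-6 · 4920 · 145 = 7.562 mm.
The walls engage after the gap closes; constrained expansion = 7.562 − 3.5 = 4.062 mm.
The walls impose strain ε = −(4.062)/4920 = -8.2562e-04; σ = Eε = 102000 · -8.2562e-04 = -84.21 MPa.

-84.2 MPa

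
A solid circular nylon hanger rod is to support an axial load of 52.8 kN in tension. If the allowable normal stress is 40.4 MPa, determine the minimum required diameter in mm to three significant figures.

40.8 mm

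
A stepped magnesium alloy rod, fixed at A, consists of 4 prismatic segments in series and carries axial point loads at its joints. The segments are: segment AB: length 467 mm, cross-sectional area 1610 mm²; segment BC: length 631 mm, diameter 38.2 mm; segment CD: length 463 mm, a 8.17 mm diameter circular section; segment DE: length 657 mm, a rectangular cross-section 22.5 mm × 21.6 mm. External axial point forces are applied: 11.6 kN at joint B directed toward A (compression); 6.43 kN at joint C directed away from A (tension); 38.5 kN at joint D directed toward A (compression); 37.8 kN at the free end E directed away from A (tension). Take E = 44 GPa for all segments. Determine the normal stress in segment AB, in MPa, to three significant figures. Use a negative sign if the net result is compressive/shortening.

-3.65 MPa

Internal axial forces (sectioning from the free end, tension +): N_DE = 37.8 kN, N_CD = -0.7 kN, N_BC = 5.73 kN, N_AB = -5.87 kN.
σ_AB = N_AB/A_AB = -5870/1610 = -3.646 MPa.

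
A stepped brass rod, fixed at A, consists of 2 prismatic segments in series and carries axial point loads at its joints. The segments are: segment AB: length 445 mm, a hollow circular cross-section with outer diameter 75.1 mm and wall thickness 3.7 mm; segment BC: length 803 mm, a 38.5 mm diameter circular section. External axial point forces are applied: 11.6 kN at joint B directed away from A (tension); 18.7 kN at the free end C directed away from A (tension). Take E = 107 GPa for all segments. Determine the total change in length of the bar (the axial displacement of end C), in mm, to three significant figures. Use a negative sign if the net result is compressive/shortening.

0.272 mm

Internal axial forces (sectioning from the free end, tension +): N_BC = 18.7 kN, N_AB = 30.3 kN.
A_AB = 829.9 mm².
A_BC = 1164 mm².
δ_AB = 30300·445/(829.9·107000) = 0.1518 mm
δ_BC = 18700·803/(1164·107000) = 0.1205 mm
δ = Σδ_i = 0.2724 mm.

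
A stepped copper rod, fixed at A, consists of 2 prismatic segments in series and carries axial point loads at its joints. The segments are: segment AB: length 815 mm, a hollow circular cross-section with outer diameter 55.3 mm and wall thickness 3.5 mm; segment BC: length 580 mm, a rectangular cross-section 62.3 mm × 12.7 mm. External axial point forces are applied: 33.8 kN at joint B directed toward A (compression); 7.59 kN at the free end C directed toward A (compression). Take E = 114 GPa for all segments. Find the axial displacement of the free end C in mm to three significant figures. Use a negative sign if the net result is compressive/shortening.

Internal axial forces (sectioning from the free end, tension +): N_BC = -7.59 kN, N_AB = -41.39 kN.
A_AB = 569.6 mm².
A_BC = 791.2 mm².
δ_AB = -41390·815/(569.6·114000) = -0.5195 mm
δ_BC = -7590·580/(791.2·114000) = -0.04881 mm
δ = Σδ_i = -0.5683 mm.

-0.568 mm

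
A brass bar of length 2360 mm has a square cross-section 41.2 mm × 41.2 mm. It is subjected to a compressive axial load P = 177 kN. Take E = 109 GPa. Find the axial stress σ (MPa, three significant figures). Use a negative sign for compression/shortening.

A = 1697 mm².
σ = N/A = -177000/1697 = -104.3 MPa.

-104 MPa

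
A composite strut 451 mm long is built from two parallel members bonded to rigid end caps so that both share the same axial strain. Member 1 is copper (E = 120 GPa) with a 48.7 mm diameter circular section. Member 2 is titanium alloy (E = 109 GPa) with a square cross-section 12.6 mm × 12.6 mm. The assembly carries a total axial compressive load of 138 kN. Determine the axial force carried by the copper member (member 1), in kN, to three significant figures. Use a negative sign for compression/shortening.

A_1 = 1863 mm².
A_2 = 158.8 mm².
Equal strain + equilibrium ⇒ each member carries load in proportion to AE: A₁E₁ = 223500000 N, A₂E₂ = 17300000 N, ΣAE = 240800000 N.
F₁ = P·A₁E₁/ΣAE = -138000·223500000/240800000 = -128100 N.

-128 kN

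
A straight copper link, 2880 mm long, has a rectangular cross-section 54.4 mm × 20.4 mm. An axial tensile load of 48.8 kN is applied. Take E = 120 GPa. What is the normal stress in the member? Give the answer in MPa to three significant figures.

44.0 MPa

A = 1110 mm².
σ = N/A = 48800/1110 = 43.97 MPa.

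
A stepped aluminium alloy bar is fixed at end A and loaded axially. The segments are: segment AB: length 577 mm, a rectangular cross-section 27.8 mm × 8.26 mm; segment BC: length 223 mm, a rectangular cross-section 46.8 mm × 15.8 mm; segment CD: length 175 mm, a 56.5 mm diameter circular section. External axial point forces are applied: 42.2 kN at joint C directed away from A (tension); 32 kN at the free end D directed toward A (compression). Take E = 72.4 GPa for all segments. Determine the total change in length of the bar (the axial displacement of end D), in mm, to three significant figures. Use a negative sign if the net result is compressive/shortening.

Internal axial forces (sectioning from the free end, tension +): N_CD = -32 kN, N_BC = 10.2 kN, N_AB = 10.2 kN.
A_AB = 229.6 mm².
A_BC = 739.4 mm².
A_CD = 2507 mm².
δ_AB = 10200·577/(229.6·72400) = 0.354 mm
δ_BC = 10200·223/(739.4·72400) = 0.04249 mm
δ_CD = -32000·175/(2507·72400) = -0.03085 mm
δ = Σδ_i = 0.3656 mm.

0.366 mm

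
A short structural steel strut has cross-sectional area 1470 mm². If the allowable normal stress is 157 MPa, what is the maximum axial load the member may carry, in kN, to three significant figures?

231 kN

P_max = σ_allow · A = 157 · 1470 = 230800 N = 230.8 kN.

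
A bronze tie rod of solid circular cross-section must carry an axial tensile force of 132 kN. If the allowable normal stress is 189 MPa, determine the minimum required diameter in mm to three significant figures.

29.8 mm

Required area A ≥ P/σ_allow = 132000/189 = 698.4 mm².
For a solid circular section, d ≥ √(4A/π) = 29.82 mm.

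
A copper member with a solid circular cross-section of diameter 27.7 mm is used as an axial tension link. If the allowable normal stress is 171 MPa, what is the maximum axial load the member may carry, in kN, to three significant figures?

A = 602.6 mm².
P_max = σ_allow · A = 171 · 602.6 = 103000 N = 103 kN.

103 kN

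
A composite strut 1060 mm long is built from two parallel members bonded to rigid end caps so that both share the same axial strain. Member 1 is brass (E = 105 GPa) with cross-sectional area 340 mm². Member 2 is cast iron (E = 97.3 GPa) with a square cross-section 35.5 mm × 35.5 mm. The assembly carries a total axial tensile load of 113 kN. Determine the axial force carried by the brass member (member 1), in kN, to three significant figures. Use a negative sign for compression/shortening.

A_2 = 1260 mm².
Equal strain + equilibrium ⇒ each member carries load in proportion to AE: A₁E₁ = 35700000 N, A₂E₂ = 122600000 N, ΣAE = 158300000 N.
F₁ = P·A₁E₁/ΣAE = 113000·35700000/158300000 = 25480 N.

25.5 kN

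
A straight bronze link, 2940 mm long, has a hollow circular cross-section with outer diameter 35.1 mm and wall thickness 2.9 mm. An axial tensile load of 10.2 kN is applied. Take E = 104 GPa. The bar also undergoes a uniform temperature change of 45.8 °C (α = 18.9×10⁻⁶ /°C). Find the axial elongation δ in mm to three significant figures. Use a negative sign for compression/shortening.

3.53 mm

A = 293.4 mm².
δ_mech = NL/(AE) = 10200·2940/(293.4·104000) = 0.9829 mm.
δ_thermal = αLΔT = 18.9e-6·2940·45.8 = 2.545 mm.
δ = δ_mech + δ_thermal = 3.528 mm.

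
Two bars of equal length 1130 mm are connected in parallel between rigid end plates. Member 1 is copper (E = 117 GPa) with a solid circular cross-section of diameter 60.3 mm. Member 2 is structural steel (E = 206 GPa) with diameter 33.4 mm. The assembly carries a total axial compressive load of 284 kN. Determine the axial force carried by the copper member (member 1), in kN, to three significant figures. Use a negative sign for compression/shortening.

-184 kN

A_1 = 2856 mm².
A_2 = 876.2 mm².
Equal strain + equilibrium ⇒ each member carries load in proportion to AE: A₁E₁ = 334100000 N, A₂E₂ = 180500000 N, ΣAE = 514600000 N.
F₁ = P·A₁E₁/ΣAE = -284000·334100000/514600000 = -184400 N.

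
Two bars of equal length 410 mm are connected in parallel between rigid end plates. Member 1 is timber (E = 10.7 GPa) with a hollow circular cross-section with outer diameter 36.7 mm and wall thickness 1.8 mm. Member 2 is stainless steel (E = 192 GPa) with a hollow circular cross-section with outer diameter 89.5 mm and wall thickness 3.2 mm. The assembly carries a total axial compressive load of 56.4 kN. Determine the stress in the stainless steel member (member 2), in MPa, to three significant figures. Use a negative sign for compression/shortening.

-64.2 MPa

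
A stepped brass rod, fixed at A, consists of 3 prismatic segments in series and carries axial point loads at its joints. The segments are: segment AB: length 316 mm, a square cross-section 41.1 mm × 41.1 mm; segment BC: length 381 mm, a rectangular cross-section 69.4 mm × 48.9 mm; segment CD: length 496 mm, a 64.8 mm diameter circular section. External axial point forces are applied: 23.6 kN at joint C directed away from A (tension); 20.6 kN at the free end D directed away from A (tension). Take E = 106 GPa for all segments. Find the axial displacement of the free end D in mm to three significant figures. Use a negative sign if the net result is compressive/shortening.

Internal axial forces (sectioning from the free end, tension +): N_CD = 20.6 kN, N_BC = 44.2 kN, N_AB = 44.2 kN.
A_AB = 1689 mm².
A_BC = 3394 mm².
A_CD = 3298 mm².
δ_AB = 44200·316/(1689·106000) = 0.078 mm
δ_BC = 44200·381/(3394·106000) = 0.04681 mm
δ_CD = 20600·496/(3298·106000) = 0.02923 mm
δ = Σδ_i = 0.154 mm.

0.154 mm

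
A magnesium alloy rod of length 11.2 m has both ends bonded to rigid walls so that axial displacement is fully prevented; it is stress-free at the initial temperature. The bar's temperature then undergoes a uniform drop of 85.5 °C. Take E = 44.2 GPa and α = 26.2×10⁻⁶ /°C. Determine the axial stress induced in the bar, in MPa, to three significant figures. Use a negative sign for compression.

99.0 MPa

Free thermal expansion αLΔT = 26.2e-6 · 11200 · -85.5 = -25.09 mm.
The walls impose strain ε = −(-25.09)/11200 = 2.2401e-03; σ = Eε = 44200 · 2.2401e-03 = 99.01 MPa.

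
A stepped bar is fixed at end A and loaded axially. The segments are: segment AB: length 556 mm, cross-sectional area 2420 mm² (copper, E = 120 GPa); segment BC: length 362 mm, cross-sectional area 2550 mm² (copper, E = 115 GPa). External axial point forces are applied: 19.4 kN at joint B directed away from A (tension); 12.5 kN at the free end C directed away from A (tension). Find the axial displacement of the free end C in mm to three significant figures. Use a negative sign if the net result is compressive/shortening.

0.0765 mm

Internal axial forces (sectioning from the free end, tension +): N_BC = 12.5 kN, N_AB = 31.9 kN.
δ_AB = 31900·556/(2420·120000) = 0.06108 mm
δ_BC = 12500·362/(2550·115000) = 0.01543 mm
δ = Σδ_i = 0.07651 mm.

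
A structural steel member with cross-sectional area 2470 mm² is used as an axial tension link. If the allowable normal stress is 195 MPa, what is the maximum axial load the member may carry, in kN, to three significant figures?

P_max = σ_allow · A = 195 · 2470 = 481600 N = 481.6 kN.

482 kN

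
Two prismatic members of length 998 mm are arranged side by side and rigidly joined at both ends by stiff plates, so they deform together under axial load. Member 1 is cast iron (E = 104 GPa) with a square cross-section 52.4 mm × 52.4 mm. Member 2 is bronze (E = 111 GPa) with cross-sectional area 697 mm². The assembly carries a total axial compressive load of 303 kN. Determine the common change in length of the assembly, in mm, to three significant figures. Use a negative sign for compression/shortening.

A_1 = 2746 mm².
Equal strain + equilibrium ⇒ each member carries load in proportion to AE: A₁E₁ = 285600000 N, A₂E₂ = 77370000 N, ΣAE = 362900000 N.
δ = PL/ΣAE = -303000·998/362900000 = -0.8332 mm.

-0.833 mm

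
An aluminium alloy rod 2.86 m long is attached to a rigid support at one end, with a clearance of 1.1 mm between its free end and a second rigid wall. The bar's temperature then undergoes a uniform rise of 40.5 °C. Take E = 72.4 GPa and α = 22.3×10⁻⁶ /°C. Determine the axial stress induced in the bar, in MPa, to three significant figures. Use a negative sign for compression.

-37.5 MPa

Free thermal expansion αLΔT = 22.3e-6 · 2860 · 40.5 = 2.583 mm.
The walls engage after the gap closes; constrained expansion = 2.583 − 1.1 = 1.483 mm.
The walls impose strain ε = −(1.483)/2860 = -5.1853e-04; σ = Eε = 72400 · -5.1853e-04 = -37.54 MPa.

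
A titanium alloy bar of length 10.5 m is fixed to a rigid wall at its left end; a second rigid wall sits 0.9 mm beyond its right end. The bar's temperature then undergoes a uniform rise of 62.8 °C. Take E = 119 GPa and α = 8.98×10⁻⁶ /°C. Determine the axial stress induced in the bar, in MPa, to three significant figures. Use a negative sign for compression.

Free thermal expansion αLΔT = 8.98e-6 · 10500 · 62.8 = 5.921 mm.
The walls engage after the gap closes; constrained expansion = 5.921 − 0.9 = 5.021 mm.
The walls impose strain ε = −(5.021)/10500 = -4.7823e-04; σ = Eε = 119000 · -4.7823e-04 = -56.91 MPa.

-56.9 MPa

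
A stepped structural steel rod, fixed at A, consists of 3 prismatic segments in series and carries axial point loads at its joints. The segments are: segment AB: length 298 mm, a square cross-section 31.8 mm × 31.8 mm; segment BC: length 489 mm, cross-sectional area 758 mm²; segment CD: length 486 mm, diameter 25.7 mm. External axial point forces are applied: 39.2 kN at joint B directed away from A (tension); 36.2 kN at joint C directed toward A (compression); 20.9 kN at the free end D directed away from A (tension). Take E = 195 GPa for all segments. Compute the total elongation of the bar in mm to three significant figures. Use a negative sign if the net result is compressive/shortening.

Internal axial forces (sectioning from the free end, tension +): N_CD = 20.9 kN, N_BC = -15.3 kN, N_AB = 23.9 kN.
A_AB = 1011 mm².
A_CD = 518.7 mm².
δ_AB = 23900·298/(1011·195000) = 0.03612 mm
δ_BC = -15300·489/(758·195000) = -0.05062 mm
δ_CD = 20900·486/(518.7·195000) = 0.1004 mm
δ = Σδ_i = 0.08591 mm.

0.0859 mm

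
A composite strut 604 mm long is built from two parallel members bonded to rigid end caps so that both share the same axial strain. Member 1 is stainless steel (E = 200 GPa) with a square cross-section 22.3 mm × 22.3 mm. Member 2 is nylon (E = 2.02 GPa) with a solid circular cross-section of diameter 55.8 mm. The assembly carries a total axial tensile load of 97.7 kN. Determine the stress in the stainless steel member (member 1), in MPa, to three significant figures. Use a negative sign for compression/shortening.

187 MPa

A_1 = 497.3 mm².
A_2 = 2445 mm².
Equal strain + equilibrium ⇒ each member carries load in proportion to AE: A₁E₁ = 99460000 N, A₂E₂ = 4940000 N, ΣAE = 104400000 N.
σ₁ = P·E₁/ΣAE = 97700·200000/104400000 = 187.2 MPa.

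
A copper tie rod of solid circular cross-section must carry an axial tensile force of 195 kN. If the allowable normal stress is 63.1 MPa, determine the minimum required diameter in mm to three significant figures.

62.7 mm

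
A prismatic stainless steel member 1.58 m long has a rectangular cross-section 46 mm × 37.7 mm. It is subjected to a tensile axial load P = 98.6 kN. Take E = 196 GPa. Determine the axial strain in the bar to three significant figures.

2.90e-04

A = 1734 mm².
σ = N/A = 56.86 MPa; ε = σ/E = 56.86/196000 = 2.901e-04.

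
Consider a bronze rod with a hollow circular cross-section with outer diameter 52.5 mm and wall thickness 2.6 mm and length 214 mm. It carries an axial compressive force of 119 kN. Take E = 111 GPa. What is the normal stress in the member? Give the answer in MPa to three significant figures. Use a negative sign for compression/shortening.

-292 MPa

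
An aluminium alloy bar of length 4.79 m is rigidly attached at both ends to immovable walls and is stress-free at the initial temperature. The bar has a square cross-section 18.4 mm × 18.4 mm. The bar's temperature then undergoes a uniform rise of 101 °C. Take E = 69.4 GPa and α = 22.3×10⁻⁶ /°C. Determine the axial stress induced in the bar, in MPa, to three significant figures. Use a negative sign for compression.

-156 MPa

Free thermal expansion αLΔT = 22.3e-6 · 4790 · 101 = 10.79 mm.
The walls impose strain ε = −(10.79)/4790 = -2.2523e-03; σ = Eε = 69400 · -2.2523e-03 = -156.3 MPa.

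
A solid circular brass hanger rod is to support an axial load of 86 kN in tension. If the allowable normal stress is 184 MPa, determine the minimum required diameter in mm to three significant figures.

Required area A ≥ P/σ_allow = 86000/184 = 467.4 mm².
For a solid circular section, d ≥ √(4A/π) = 24.39 mm.

24.4 mm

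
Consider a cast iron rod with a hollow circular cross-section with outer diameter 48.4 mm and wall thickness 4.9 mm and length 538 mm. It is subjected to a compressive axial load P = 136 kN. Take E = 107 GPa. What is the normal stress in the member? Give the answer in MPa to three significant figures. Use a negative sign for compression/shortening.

-203 MPa

A = 669.6 mm².
σ = N/A = -136000/669.6 = -203.1 MPa.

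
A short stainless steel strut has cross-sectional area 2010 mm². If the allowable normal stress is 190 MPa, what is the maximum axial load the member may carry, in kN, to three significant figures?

P_max = σ_allow · A = 190 · 2010 = 381900 N = 381.9 kN.

382 kN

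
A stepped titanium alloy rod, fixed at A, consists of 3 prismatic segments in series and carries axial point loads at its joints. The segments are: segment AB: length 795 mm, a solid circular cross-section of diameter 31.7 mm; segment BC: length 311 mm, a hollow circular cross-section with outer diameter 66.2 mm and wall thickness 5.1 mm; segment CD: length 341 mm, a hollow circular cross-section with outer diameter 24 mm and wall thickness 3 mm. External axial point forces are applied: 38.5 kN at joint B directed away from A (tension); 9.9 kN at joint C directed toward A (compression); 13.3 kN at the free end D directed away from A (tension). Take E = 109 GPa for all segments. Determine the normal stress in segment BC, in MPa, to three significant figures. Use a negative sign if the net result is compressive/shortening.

3.47 MPa

Internal axial forces (sectioning from the free end, tension +): N_CD = 13.3 kN, N_BC = 3.4 kN, N_AB = 41.9 kN.
A_BC = 979 mm².
σ_BC = N_BC/A_BC = 3400/979 = 3.473 MPa.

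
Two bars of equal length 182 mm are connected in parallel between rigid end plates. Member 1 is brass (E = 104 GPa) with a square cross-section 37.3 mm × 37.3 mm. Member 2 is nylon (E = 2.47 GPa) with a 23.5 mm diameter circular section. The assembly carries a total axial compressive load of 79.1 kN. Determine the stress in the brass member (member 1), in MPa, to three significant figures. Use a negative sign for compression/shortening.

A_1 = 1391 mm².
A_2 = 433.7 mm².
Equal strain + equilibrium ⇒ each member carries load in proportion to AE: A₁E₁ = 144700000 N, A₂E₂ = 1071000 N, ΣAE = 145800000 N.
σ₁ = P·E₁/ΣAE = -79100·104000/145800000 = -56.44 MPa.

-56.4 MPa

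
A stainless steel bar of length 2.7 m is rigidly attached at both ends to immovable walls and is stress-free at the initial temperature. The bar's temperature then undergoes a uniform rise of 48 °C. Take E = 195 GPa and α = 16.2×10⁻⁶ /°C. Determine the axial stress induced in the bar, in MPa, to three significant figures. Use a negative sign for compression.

-152 MPa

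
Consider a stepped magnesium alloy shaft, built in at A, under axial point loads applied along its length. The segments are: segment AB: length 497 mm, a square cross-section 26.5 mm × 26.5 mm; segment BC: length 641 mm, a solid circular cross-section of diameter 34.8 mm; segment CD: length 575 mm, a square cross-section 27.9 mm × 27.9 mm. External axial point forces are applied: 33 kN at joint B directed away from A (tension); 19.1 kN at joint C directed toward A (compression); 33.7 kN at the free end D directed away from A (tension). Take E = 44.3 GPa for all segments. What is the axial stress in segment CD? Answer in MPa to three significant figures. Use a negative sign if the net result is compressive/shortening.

Internal axial forces (sectioning from the free end, tension +): N_CD = 33.7 kN, N_BC = 14.6 kN, N_AB = 47.6 kN.
A_CD = 778.4 mm².
σ_CD = N_CD/A_CD = 33700/778.4 = 43.29 MPa.

43.3 MPa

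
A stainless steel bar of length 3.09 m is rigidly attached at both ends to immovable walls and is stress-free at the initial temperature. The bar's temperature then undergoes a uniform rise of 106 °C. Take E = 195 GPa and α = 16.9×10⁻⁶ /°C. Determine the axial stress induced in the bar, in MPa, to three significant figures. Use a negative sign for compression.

-349 MPa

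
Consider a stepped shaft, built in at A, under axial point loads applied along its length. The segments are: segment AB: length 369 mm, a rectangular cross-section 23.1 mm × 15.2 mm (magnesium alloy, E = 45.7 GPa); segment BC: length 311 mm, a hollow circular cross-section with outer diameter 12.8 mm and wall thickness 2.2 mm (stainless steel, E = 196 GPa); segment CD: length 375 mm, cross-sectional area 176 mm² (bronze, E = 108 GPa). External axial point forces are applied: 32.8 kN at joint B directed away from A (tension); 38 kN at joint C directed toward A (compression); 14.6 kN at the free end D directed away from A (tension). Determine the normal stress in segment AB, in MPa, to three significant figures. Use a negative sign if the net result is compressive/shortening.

26.8 MPa

Internal axial forces (sectioning from the free end, tension +): N_CD = 14.6 kN, N_BC = -23.4 kN, N_AB = 9.4 kN.
A_AB = 351.1 mm².
σ_AB = N_AB/A_AB = 9400/351.1 = 26.77 MPa.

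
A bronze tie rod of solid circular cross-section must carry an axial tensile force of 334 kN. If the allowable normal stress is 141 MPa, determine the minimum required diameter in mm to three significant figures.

Required area A ≥ P/σ_allow = 334000/141 = 2369 mm².
For a solid circular section, d ≥ √(4A/π) = 54.92 mm.

54.9 mm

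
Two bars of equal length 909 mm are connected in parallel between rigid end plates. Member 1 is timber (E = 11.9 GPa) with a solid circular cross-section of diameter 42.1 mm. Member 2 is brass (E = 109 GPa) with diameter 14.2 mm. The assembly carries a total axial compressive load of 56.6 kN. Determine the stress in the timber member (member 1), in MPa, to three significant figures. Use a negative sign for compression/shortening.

A_1 = 1392 mm².
A_2 = 158.4 mm².
Equal strain + equilibrium ⇒ each member carries load in proportion to AE: A₁E₁ = 16570000 N, A₂E₂ = 17260000 N, ΣAE = 33830000 N.
σ₁ = P·E₁/ΣAE = -56600·11900/33830000 = -19.91 MPa.

-19.9 MPa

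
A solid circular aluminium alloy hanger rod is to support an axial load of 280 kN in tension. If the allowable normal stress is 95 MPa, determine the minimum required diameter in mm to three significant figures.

Required area A ≥ P/σ_allow = 280000/95 = 2947 mm².
For a solid circular section, d ≥ √(4A/π) = 61.26 mm.

61.3 mm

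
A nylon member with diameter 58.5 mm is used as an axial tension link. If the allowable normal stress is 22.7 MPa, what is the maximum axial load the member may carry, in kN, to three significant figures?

61.0 kN

A = 2688 mm².
P_max = σ_allow · A = 22.7 · 2688 = 61010 N = 61.01 kN.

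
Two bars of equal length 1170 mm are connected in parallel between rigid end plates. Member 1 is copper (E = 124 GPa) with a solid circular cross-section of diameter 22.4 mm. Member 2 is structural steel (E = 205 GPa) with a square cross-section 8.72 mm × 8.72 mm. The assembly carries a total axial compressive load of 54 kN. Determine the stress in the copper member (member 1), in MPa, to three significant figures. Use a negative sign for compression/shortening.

-104 MPa

A_1 = 394.1 mm².
A_2 = 76.04 mm².
Equal strain + equilibrium ⇒ each member carries load in proportion to AE: A₁E₁ = 48870000 N, A₂E₂ = 15590000 N, ΣAE = 64450000 N.
σ₁ = P·E₁/ΣAE = -54000·124000/64450000 = -103.9 MPa.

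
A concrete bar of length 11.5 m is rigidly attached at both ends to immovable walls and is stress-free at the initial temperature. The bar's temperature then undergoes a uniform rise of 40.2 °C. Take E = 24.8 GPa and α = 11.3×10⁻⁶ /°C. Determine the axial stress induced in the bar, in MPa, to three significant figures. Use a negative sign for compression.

-11.3 MPa

Free thermal expansion αLΔT = 11.3e-6 · 11500 · 40.2 = 5.224 mm.
The walls impose strain ε = −(5.224)/11500 = -4.5426e-04; σ = Eε = 24800 · -4.5426e-04 = -11.27 MPa.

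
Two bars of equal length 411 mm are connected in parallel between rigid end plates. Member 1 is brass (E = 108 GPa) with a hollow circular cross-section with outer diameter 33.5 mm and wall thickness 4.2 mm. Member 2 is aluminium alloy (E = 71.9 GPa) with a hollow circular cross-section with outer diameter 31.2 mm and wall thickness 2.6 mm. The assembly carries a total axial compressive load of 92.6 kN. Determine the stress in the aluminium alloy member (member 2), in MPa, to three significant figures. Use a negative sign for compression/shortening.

A_1 = 386.6 mm².
A_2 = 233.6 mm².
Equal strain + equilibrium ⇒ each member carries load in proportion to AE: A₁E₁ = 41750000 N, A₂E₂ = 16800000 N, ΣAE = 58550000 N.
σ₂ = P·E₂/ΣAE = -92600·71900/58550000 = -113.7 MPa.

-114 MPa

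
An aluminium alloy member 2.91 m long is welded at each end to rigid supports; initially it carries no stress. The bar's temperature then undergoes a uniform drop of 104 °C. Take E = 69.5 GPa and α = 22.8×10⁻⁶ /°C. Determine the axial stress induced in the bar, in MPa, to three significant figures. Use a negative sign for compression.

165 MPa

Free thermal expansion αLΔT = 22.8e-6 · 2910 · -104 = -6.9 mm.
The walls impose strain ε = −(-6.9)/2910 = 2.3712e-03; σ = Eε = 69500 · 2.3712e-03 = 164.8 MPa.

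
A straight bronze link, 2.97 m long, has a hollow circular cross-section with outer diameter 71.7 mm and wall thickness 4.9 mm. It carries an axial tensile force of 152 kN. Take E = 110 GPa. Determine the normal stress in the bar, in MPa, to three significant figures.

A = 1028 mm².
σ = N/A = 152000/1028 = 147.8 MPa.

148 MPa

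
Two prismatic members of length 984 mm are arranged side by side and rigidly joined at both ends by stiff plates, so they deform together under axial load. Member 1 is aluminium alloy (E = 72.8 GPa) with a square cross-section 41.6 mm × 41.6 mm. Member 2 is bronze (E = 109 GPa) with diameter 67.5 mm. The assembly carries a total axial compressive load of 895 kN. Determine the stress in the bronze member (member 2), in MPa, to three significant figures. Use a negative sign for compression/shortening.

A_1 = 1731 mm².
A_2 = 3578 mm².
Equal strain + equilibrium ⇒ each member carries load in proportion to AE: A₁E₁ = 126000000 N, A₂E₂ = 390100000 N, ΣAE = 516000000 N.
σ₂ = P·E₂/ΣAE = -895000·109000/516000000 = -189 MPa.

-189 MPa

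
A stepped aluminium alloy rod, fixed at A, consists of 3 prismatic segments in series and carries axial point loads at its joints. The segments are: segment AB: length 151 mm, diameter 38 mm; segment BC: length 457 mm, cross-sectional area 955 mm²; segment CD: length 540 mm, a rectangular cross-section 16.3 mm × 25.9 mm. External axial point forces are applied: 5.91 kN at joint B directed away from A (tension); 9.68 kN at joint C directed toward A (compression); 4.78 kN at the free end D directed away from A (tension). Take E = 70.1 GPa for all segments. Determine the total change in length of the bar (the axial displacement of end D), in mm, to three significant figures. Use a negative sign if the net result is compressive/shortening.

0.0557 mm

Internal axial forces (sectioning from the free end, tension +): N_CD = 4.78 kN, N_BC = -4.9 kN, N_AB = 1.01 kN.
A_AB = 1134 mm².
A_CD = 422.2 mm².
δ_AB = 1010·151/(1134·70100) = 0.001918 mm
δ_BC = -4900·457/(955·70100) = -0.03345 mm
δ_CD = 4780·540/(422.2·70100) = 0.08722 mm
δ = Σδ_i = 0.05569 mm.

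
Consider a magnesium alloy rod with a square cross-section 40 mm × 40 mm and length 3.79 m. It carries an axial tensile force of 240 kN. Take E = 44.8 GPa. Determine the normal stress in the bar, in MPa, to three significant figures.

A = 1600 mm².
σ = N/A = 240000/1600 = 150 MPa.

150 MPa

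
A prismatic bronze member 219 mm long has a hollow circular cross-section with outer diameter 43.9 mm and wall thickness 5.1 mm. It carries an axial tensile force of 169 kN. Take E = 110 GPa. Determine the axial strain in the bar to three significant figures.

0.00247

A = 621.7 mm².
σ = N/A = 271.9 MPa; ε = σ/E = 271.9/110000 = 2.471e-03.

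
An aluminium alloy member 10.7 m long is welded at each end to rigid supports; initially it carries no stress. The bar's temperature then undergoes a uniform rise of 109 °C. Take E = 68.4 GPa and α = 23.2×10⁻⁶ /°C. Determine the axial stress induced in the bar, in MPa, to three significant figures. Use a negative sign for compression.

-173 MPa

Free thermal expansion αLΔT = 23.2e-6 · 10700 · 109 = 27.06 mm.
The walls impose strain ε = −(27.06)/10700 = -2.5288e-03; σ = Eε = 68400 · -2.5288e-03 = -173 MPa.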